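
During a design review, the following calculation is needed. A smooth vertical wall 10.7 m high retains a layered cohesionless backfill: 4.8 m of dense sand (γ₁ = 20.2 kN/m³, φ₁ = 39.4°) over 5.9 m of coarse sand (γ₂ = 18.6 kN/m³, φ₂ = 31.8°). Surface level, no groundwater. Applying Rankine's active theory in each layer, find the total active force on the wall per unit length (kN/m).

330 kN/m

K_a1 = tan²(45°−39.4°/2) = 0.2234; K_a2 = tan²(45°−31.8°/2) = 0.3098.
Layer 1: σ at base = K_a1 γ₁ h₁ = 21.67 kPa; P₁ = ½×21.67×4.8 = 52.00.
Layer 2: σ_v at top = γ₁h₁ = 96.96; σ_h top = K_a2×96.96 = 30.04; σ_h base = K_a2×(96.96+18.6×5.9) = 64.03.
P₂ = ½(30.04+64.03)×5.9 = 277.5. Total P_a = 52.00+277.5 = 329.5 kN/m.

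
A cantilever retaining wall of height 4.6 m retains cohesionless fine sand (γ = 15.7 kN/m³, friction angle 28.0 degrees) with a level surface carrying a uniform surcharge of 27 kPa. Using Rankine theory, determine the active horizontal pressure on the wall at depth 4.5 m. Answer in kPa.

K_a = (1 − sin φ)/(1 + sin φ) = 0.3610.
σ_v = γz + q = 15.7 × 4.5 + 27 = 97.65 kPa.
σ_h = K_a σ_v = 0.3610 × 97.65 = 35.25 kPa.

35.3 kPa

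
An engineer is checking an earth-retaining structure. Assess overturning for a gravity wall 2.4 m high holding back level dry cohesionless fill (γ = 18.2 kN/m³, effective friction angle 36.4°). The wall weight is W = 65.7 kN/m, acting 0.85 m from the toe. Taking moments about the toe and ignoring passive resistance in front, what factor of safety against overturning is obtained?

5.22

K_a = tan²(45° − 36.4°/2) = 0.2552.
P_a = ½K_aγH² = 0.5×0.2552×18.2×2.4² = 13.37 kN/m, acting at H/3 = 0.8000 m above the base.
Overturning moment M_o = P_a × H/3 = 13.37 × 0.8000 = 10.70.
Resisting moment M_r = W × 0.85 = 65.7 × 0.85 = 55.84.
FS_overturning = M_r/M_o = 55.84/10.70 = 5.219.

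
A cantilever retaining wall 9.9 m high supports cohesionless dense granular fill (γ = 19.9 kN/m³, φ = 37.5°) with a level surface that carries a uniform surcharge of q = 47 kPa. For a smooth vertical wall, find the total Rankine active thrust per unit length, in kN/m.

350 kN/m

K_a = tan²(45° − φ/2) = 0.2432.
Soil triangle: ½ K_a γ H² = 0.5×0.2432×19.9×9.9² = 237.2 kN/m.
Surcharge rectangle: K_a q H = 0.2432×47×9.9 = 113.2 kN/m.
Total = 237.2 + 113.2 = 350.3 kN/m.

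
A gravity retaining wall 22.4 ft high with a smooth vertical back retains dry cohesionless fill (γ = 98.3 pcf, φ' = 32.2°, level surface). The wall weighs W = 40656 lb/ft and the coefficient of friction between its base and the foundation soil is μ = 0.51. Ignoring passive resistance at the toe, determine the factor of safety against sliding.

2.76

K_a = tan²(45° − 32.2°/2) = 0.3047.
P_a = ½K_aγH² = 0.5×0.3047×98.3×22.4² = 7515 lb/ft, acting at H/3 = 7.467 ft above the base.
FS_sliding = μW / P_a = 0.51×40656 / 7515 = 2.759.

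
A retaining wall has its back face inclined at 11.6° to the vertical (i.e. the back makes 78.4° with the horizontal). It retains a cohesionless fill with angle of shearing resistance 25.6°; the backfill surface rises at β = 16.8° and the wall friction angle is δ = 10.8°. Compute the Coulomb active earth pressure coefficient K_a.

0.615

K_a = sin²(α+φ) / [sin²α · sin(α−δ) · (1 + √{sin(φ+δ)sin(φ−β) / (sin(α−δ)sin(α+β))})²].
With α = 78.4°, φ = 25.6°, δ = 10.8°, β = 16.8°: K_a = 0.6146.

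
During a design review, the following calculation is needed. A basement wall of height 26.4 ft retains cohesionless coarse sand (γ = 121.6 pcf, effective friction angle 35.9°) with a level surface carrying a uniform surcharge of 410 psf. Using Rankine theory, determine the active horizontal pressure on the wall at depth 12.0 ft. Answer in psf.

K_a = (1 − sin φ)/(1 + sin φ) = 0.2607.
σ_v = γz + q = 121.6 × 12.0 + 410 = 1869 psf.
σ_h = K_a σ_v = 0.2607 × 1869 = 487.4 psf.

487 psf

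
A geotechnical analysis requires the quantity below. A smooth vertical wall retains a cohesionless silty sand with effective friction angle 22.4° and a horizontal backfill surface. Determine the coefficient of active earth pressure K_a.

0.448

K_a = (1 − sin φ)/(1 + sin φ) = (1 − sin 22.4°)/(1 + sin 22.4°) = 0.4482.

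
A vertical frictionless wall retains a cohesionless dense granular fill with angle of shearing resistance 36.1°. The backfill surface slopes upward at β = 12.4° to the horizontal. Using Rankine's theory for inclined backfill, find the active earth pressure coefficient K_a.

K_a = cos β · (cos β − √(cos²β − cos²φ)) / (cos β + √(cos²β − cos²φ)).
cos β = 0.9767, cos φ = 0.8080, √(cos²β − cos²φ) = 0.5487.
K_a = 0.9767 × (0.9767 − 0.5487)/(0.9767 + 0.5487) = 0.2740.

0.274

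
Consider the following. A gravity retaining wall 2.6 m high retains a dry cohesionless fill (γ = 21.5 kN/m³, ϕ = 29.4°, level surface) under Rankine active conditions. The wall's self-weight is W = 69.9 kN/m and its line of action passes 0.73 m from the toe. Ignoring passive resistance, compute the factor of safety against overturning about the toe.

K_a = tan²(45° − 29.4°/2) = 0.3415.
P_a = ½K_aγH² = 0.5×0.3415×21.5×2.6² = 24.81 kN/m, acting at H/3 = 0.8667 m above the base.
Overturning moment M_o = P_a × H/3 = 24.81 × 0.8667 = 21.51.
Resisting moment M_r = W × 0.73 = 69.9 × 0.73 = 51.03.
FS_overturning = M_r/M_o = 51.03/21.51 = 2.373.

2.37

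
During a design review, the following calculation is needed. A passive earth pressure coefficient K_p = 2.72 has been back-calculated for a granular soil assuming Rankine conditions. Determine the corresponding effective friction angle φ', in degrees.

K_p = (1+sin φ)/(1−sin φ) ⇒ sin φ = (K_p − 1)/(K_p + 1) = 0.4624.
φ = arcsin(0.4624) = 27.54°.

27.5°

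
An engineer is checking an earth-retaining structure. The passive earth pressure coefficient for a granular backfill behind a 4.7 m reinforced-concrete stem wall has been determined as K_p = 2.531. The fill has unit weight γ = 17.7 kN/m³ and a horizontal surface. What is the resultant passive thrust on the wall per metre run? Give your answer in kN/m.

495 kN/m

P = ½ K_p γ H² = 0.5 × 2.531 × 17.7 × 4.7² = 494.8 kN/m.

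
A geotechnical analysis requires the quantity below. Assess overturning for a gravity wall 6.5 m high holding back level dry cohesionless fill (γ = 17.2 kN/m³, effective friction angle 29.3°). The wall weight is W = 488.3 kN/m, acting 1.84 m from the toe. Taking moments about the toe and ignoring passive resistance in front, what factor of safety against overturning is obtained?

3.33

K_a = tan²(45° − 29.3°/2) = 0.3428.
P_a = ½K_aγH² = 0.5×0.3428×17.2×6.5² = 124.6 kN/m, acting at H/3 = 2.167 m above the base.
Overturning moment M_o = P_a × H/3 = 124.6 × 2.167 = 269.9.
Resisting moment M_r = W × 1.84 = 488.3 × 1.84 = 898.5.
FS_overturning = M_r/M_o = 898.5/269.9 = 3.329.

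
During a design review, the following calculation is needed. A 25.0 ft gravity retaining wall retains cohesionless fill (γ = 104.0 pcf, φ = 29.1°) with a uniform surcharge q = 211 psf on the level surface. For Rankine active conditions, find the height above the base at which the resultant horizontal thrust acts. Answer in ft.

8.92 ft

K_a = 0.3456.
Triangular part P₁ = ½K_aγH² = 11230 at H/3 = 8.333 ft; rectangular part P₂ = K_a q H = 1823 at H/2 = 12.50 ft.
ȳ = (P₁·8.333 + P₂·12.50)/(P₁+P₂) = 8.915 ft.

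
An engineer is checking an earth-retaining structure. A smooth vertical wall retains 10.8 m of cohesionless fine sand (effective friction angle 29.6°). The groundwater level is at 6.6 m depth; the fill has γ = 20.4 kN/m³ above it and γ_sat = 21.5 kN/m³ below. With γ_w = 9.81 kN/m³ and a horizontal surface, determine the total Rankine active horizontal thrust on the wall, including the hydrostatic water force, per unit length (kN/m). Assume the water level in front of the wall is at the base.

464 kN/m

K_a = tan²(45° − φ/2) = 0.3387.
γ' = 21.5 − 9.81 = 11.69 kN/m³. Depth below WT = 4.2 m.
σ'_h at WT = K_a γ d_w = 45.61 kPa; at base = 45.61 + K_a γ' × 4.2 = 62.24 kPa.
P₁ (0–6.6 m) = ½×45.61×6.6 = 150.5. P₂ (6.6–10.8 m) = ½(45.61+62.24)×4.2 = 226.5.
P_w = ½ γ_w h₂² = 0.5×9.81×4.2² = 86.52. Total = 150.5+226.5+86.52 = 463.5 kN/m.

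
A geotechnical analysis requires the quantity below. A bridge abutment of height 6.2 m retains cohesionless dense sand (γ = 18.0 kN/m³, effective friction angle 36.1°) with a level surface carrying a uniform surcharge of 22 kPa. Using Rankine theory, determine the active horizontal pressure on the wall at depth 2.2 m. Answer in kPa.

K_a = (1 − sin φ)/(1 + sin φ) = 0.2585.
σ_v = γz + q = 18.0 × 2.2 + 22 = 61.60 kPa.
σ_h = K_a σ_v = 0.2585 × 61.60 = 15.92 kPa.

15.9 kPa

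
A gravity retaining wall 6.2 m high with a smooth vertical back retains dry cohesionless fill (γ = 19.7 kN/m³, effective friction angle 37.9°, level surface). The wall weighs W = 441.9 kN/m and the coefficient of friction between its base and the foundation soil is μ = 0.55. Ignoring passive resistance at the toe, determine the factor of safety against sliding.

2.69

K_a = tan²(45° − 37.9°/2) = 0.2389.
P_a = ½K_aγH² = 0.5×0.2389×19.7×6.2² = 90.47 kN/m, acting at H/3 = 2.067 m above the base.
FS_sliding = μW / P_a = 0.55×441.9 / 90.47 = 2.686.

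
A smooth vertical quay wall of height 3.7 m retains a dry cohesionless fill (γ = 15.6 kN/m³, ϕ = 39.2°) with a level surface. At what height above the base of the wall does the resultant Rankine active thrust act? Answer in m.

K_a = 0.2255.
The pressure distribution is triangular, so the resultant acts at H/3 above the base = 3.7/3 = 1.233 m.

1.23 m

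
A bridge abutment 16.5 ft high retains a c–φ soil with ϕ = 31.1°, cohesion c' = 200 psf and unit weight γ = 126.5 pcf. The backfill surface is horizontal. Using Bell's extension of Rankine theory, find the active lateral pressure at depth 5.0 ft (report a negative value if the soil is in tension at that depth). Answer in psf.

-24.2 psf

K_a = (1 − sin φ)/(1 + sin φ) = 0.3188.
σ_a = K_a γ z − 2c√K_a = 0.3188×126.5×5.0 − 2×200×0.5646 = -24.21 psf.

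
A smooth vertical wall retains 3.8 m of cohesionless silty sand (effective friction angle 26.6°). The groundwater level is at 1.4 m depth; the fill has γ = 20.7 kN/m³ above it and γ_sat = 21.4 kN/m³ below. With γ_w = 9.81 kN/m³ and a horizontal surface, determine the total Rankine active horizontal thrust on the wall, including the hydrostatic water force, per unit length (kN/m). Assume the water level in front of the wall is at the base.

75.3 kN/m

K_a = tan²(45° − φ/2) = 0.3814.
γ' = 21.4 − 9.81 = 11.59 kN/m³. Depth below WT = 2.4 m.
σ'_h at WT = K_a γ d_w = 11.05 kPa; at base = 11.05 + K_a γ' × 2.4 = 21.66 kPa.
P₁ (0–1.4 m) = ½×11.05×1.4 = 7.738. P₂ (1.4–3.8 m) = ½(11.05+21.66)×2.4 = 39.26.
P_w = ½ γ_w h₂² = 0.5×9.81×2.4² = 28.25. Total = 7.738+39.26+28.25 = 75.25 kN/m.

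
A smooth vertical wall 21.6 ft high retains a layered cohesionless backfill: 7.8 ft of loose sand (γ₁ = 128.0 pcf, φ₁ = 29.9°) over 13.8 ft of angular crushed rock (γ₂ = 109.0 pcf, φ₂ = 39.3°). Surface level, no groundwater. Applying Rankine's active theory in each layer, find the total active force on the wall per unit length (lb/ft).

6730 lb/ft

K_a1 = tan²(45°−29.9°/2) = 0.3347; K_a2 = tan²(45°−39.3°/2) = 0.2245.
Layer 1: σ at base = K_a1 γ₁ h₁ = 334.1 psf; P₁ = ½×334.1×7.8 = 1303.
Layer 2: σ_v at top = γ₁h₁ = 998.4; σ_h top = K_a2×998.4 = 224.1; σ_h base = K_a2×(998.4+109.0×13.8) = 561.7.
P₂ = ½(224.1+561.7)×13.8 = 5422. Total P_a = 1303+5422 = 6725 lb/ft.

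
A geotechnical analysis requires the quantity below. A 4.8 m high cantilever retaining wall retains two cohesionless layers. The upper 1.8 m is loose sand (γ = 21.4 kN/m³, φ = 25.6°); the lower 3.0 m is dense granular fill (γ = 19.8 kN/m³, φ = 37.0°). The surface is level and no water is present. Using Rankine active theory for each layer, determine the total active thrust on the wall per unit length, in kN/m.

K_a1 = tan²(45°−25.6°/2) = 0.3966; K_a2 = tan²(45°−37.0°/2) = 0.2486.
Layer 1: σ at base = K_a1 γ₁ h₁ = 15.28 kPa; P₁ = ½×15.28×1.8 = 13.75.
Layer 2: σ_v at top = γ₁h₁ = 38.52; σ_h top = K_a2×38.52 = 9.575; σ_h base = K_a2×(38.52+19.8×3.0) = 24.34.
P₂ = ½(9.575+24.34)×3.0 = 50.88. Total P_a = 13.75+50.88 = 64.62 kN/m.

64.6 kN/m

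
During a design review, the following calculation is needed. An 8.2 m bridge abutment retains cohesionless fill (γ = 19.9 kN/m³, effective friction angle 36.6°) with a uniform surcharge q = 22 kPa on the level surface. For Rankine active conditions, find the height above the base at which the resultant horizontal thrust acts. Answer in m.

3.02 m

K_a = 0.2530.
Triangular part P₁ = ½K_aγH² = 169.2 at H/3 = 2.733 m; rectangular part P₂ = K_a q H = 45.63 at H/2 = 4.100 m.
ȳ = (P₁·2.733 + P₂·4.100)/(P₁+P₂) = 3.024 m.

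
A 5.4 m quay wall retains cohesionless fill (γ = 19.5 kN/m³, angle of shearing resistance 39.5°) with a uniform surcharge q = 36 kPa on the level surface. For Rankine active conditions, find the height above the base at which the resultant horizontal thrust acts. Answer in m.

2.17 m

K_a = 0.2224.
Triangular part P₁ = ½K_aγH² = 63.24 at H/3 = 1.800 m; rectangular part P₂ = K_a q H = 43.24 at H/2 = 2.700 m.
ȳ = (P₁·1.800 + P₂·2.700)/(P₁+P₂) = 2.165 m.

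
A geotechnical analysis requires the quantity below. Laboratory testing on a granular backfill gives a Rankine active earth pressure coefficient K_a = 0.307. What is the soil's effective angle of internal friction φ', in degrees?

K_a = tan²(45° − φ/2) ⇒ 45° − φ/2 = arctan(√0.307) = 28.99°.
φ = 2(45° − 28.99°) = 32.02°.

32.0°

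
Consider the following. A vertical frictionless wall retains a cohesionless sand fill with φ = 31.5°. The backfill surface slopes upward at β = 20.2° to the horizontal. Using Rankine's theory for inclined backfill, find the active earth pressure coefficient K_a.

0.385

K_a = cos β · (cos β − √(cos²β − cos²φ)) / (cos β + √(cos²β − cos²φ)).
cos β = 0.9385, cos φ = 0.8526, √(cos²β − cos²φ) = 0.3921.
K_a = 0.9385 × (0.9385 − 0.3921)/(0.9385 + 0.3921) = 0.3853.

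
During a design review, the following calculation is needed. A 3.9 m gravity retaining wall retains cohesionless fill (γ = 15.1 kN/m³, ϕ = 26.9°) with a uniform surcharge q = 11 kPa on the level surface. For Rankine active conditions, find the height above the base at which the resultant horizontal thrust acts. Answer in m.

K_a = 0.3770.
Triangular part P₁ = ½K_aγH² = 43.29 at H/3 = 1.300 m; rectangular part P₂ = K_a q H = 16.17 at H/2 = 1.950 m.
ȳ = (P₁·1.300 + P₂·1.950)/(P₁+P₂) = 1.477 m.

1.48 m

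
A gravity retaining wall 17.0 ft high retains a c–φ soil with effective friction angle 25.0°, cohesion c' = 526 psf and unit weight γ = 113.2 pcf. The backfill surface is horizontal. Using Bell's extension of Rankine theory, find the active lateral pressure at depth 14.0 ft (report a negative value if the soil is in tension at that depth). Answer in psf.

-27.0 psf

K_a = (1 − sin φ)/(1 + sin φ) = 0.4059.
σ_a = K_a γ z − 2c√K_a = 0.4059×113.2×14.0 − 2×526×0.6371 = -26.99 psf.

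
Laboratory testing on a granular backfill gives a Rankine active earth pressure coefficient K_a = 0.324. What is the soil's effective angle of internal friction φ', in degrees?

30.7°

K_a = tan²(45° − φ/2) ⇒ 45° − φ/2 = arctan(√0.324) = 29.65°.
φ = 2(45° − 29.65°) = 30.70°.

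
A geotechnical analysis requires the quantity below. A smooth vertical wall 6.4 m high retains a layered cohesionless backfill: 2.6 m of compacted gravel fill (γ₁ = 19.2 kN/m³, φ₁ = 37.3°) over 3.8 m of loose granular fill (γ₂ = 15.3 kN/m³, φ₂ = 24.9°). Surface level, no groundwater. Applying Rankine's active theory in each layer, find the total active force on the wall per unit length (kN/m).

K_a1 = tan²(45°−37.3°/2) = 0.2453; K_a2 = tan²(45°−24.9°/2) = 0.4074.
Layer 1: σ at base = K_a1 γ₁ h₁ = 12.25 kPa; P₁ = ½×12.25×2.6 = 15.92.
Layer 2: σ_v at top = γ₁h₁ = 49.92; σ_h top = K_a2×49.92 = 20.34; σ_h base = K_a2×(49.92+15.3×3.8) = 44.03.
P₂ = ½(20.34+44.03)×3.8 = 122.3. Total P_a = 15.92+122.3 = 138.2 kN/m.

138 kN/m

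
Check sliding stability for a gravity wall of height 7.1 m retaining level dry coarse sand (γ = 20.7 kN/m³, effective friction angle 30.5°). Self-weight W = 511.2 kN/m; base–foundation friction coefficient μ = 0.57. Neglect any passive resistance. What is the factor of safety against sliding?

1.71

K_a = tan²(45° − 30.5°/2) = 0.3267.
P_a = ½K_aγH² = 0.5×0.3267×20.7×7.1² = 170.4 kN/m, acting at H/3 = 2.367 m above the base.
FS_sliding = μW / P_a = 0.57×511.2 / 170.4 = 1.710.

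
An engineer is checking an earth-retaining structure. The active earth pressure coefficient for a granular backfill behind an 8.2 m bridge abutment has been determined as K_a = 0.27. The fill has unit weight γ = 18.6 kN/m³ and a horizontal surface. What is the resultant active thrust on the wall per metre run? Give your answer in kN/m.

P = ½ K_a γ H² = 0.5 × 0.27 × 18.6 × 8.2² = 168.8 kN/m.

169 kN/m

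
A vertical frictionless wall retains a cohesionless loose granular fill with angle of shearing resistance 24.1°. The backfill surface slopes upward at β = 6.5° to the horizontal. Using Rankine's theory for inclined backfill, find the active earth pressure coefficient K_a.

0.431

K_a = cos β · (cos β − √(cos²β − cos²φ)) / (cos β + √(cos²β − cos²φ)).
cos β = 0.9936, cos φ = 0.9128, √(cos²β − cos²φ) = 0.3923.
K_a = 0.9936 × (0.9936 − 0.3923)/(0.9936 + 0.3923) = 0.4310.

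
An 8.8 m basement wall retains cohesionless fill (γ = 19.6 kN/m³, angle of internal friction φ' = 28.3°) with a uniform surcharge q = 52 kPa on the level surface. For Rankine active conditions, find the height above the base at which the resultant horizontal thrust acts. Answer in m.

3.49 m

K_a = 0.3568.
Triangular part P₁ = ½K_aγH² = 270.8 at H/3 = 2.933 m; rectangular part P₂ = K_a q H = 163.3 at H/2 = 4.400 m.
ȳ = (P₁·2.933 + P₂·4.400)/(P₁+P₂) = 3.485 m.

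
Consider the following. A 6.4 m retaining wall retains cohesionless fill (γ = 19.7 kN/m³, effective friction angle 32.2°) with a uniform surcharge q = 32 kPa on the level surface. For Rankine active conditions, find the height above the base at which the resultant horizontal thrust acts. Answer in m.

K_a = 0.3047.
Triangular part P₁ = ½K_aγH² = 122.9 at H/3 = 2.133 m; rectangular part P₂ = K_a q H = 62.41 at H/2 = 3.200 m.
ȳ = (P₁·2.133 + P₂·3.200)/(P₁+P₂) = 2.492 m.

2.49 m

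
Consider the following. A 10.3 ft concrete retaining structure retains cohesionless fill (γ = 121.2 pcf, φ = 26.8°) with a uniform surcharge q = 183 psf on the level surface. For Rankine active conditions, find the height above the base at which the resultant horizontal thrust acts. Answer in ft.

3.82 ft

K_a = 0.3785.
Triangular part P₁ = ½K_aγH² = 2433 at H/3 = 3.433 ft; rectangular part P₂ = K_a q H = 713.4 at H/2 = 5.150 ft.
ȳ = (P₁·3.433 + P₂·5.150)/(P₁+P₂) = 3.823 ft.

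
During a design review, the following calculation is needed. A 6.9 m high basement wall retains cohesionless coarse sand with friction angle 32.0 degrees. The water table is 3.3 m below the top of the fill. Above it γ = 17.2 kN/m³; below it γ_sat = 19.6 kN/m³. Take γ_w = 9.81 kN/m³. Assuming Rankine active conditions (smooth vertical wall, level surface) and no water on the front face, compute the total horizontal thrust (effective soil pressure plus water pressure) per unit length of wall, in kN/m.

175 kN/m

K_a = tan²(45° − φ/2) = 0.3073.
γ' = 19.6 − 9.81 = 9.790 kN/m³. Depth below WT = 3.6 m.
σ'_h at WT = K_a γ d_w = 17.44 kPa; at base = 17.44 + K_a γ' × 3.6 = 28.27 kPa.
P₁ (0–3.3 m) = ½×17.44×3.3 = 28.78. P₂ (3.3–6.9 m) = ½(17.44+28.27)×3.6 = 82.28.
P_w = ½ γ_w h₂² = 0.5×9.81×3.6² = 63.57. Total = 28.78+82.28+63.57 = 174.6 kN/m.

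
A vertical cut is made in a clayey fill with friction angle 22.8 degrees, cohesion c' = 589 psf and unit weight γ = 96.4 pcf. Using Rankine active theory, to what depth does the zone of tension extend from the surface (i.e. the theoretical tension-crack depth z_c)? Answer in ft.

K_a = tan²(45° − 22.8°/2) = 0.4414; √K_a = 0.6644.
The active pressure is zero where K_a γ z = 2c√K_a, so z_c = 2c/(γ√K_a) = 2×589/(96.4×0.6644) = 18.39 ft.

18.4 ft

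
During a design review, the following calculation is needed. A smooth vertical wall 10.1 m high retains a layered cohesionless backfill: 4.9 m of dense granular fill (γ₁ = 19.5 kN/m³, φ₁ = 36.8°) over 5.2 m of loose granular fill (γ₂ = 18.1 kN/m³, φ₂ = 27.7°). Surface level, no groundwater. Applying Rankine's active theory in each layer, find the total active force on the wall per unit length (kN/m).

330 kN/m

K_a1 = tan²(45°−36.8°/2) = 0.2508; K_a2 = tan²(45°−27.7°/2) = 0.3653.
Layer 1: σ at base = K_a1 γ₁ h₁ = 23.96 kPa; P₁ = ½×23.96×4.9 = 58.70.
Layer 2: σ_v at top = γ₁h₁ = 95.55; σ_h top = K_a2×95.55 = 34.91; σ_h base = K_a2×(95.55+18.1×5.2) = 69.29.
P₂ = ½(34.91+69.29)×5.2 = 270.9. Total P_a = 58.70+270.9 = 329.6 kN/m.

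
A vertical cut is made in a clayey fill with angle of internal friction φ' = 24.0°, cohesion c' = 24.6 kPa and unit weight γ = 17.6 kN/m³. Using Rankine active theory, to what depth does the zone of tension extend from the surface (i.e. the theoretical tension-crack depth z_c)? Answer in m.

4.30 m

K_a = tan²(45° − 24.0°/2) = 0.4217; √K_a = 0.6494.
The active pressure is zero where K_a γ z = 2c√K_a, so z_c = 2c/(γ√K_a) = 2×24.6/(17.6×0.6494) = 4.305 m.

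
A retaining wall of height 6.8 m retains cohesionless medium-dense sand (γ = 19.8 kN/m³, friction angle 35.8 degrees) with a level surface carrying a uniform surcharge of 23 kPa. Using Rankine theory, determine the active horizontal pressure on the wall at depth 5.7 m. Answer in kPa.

K_a = (1 − sin φ)/(1 + sin φ) = 0.2619.
σ_v = γz + q = 19.8 × 5.7 + 23 = 135.9 kPa.
σ_h = K_a σ_v = 0.2619 × 135.9 = 35.58 kPa.

35.6 kPa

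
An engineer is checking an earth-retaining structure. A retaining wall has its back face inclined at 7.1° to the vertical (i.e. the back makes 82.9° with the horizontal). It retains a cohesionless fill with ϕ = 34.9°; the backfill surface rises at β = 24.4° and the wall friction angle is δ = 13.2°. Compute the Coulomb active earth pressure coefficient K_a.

K_a = sin²(α+φ) / [sin²α · sin(α−δ) · (1 + √{sin(φ+δ)sin(φ−β) / (sin(α−δ)sin(α+β))})²].
With α = 82.9°, φ = 34.9°, δ = 13.2°, β = 24.4°: K_a = 0.4390.

0.439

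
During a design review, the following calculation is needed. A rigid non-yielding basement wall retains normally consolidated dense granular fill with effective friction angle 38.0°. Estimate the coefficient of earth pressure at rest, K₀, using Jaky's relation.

K₀ = 1 − sin φ' = 1 − sin 38.0° = 0.3843.

0.384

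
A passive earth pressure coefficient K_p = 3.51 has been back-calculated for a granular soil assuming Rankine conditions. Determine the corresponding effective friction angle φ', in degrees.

33.8°

K_p = (1+sin φ)/(1−sin φ) ⇒ sin φ = (K_p − 1)/(K_p + 1) = 0.5565.
φ = arcsin(0.5565) = 33.82°.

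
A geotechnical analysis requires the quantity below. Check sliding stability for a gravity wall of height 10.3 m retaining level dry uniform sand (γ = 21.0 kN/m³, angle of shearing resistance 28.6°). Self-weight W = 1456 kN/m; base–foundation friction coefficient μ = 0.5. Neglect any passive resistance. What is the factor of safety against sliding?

K_a = tan²(45° − 28.6°/2) = 0.3525.
P_a = ½K_aγH² = 0.5×0.3525×21.0×10.3² = 392.7 kN/m, acting at H/3 = 3.433 m above the base.
FS_sliding = μW / P_a = 0.5×1456 / 392.7 = 1.854.

1.85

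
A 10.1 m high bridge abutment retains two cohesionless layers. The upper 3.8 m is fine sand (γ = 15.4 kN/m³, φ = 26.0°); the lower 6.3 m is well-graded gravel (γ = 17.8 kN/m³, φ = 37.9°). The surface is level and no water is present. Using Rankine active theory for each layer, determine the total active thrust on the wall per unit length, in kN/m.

K_a1 = tan²(45°−26.0°/2) = 0.3905; K_a2 = tan²(45°−37.9°/2) = 0.2389.
Layer 1: σ at base = K_a1 γ₁ h₁ = 22.85 kPa; P₁ = ½×22.85×3.8 = 43.41.
Layer 2: σ_v at top = γ₁h₁ = 58.52; σ_h top = K_a2×58.52 = 13.98; σ_h base = K_a2×(58.52+17.8×6.3) = 40.78.
P₂ = ½(13.98+40.78)×6.3 = 172.5. Total P_a = 43.41+172.5 = 215.9 kN/m.

216 kN/m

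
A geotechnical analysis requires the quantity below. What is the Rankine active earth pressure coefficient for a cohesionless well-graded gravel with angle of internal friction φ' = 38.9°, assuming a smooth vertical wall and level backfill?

K_a = tan²(45° − φ/2) = tan²(25.55°) = 0.2285.

0.229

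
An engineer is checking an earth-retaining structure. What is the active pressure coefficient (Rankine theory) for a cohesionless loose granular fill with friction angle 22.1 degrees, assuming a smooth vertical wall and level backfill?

K_a = (1 − sin φ)/(1 + sin φ) = (1 − sin 22.1°)/(1 + sin 22.1°) = 0.4533.

0.453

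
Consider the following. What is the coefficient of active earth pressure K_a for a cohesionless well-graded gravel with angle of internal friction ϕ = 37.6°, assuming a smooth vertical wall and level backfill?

0.242

K_a = tan²(45° − φ/2) = tan²(26.20°) = 0.2421.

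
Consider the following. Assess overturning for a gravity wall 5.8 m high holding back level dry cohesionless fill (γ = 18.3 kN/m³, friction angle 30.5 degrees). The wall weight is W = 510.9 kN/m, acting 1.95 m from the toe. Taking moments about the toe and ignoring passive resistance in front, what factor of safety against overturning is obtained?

5.12

K_a = tan²(45° − 30.5°/2) = 0.3267.
P_a = ½K_aγH² = 0.5×0.3267×18.3×5.8² = 100.5 kN/m, acting at H/3 = 1.933 m above the base.
Overturning moment M_o = P_a × H/3 = 100.5 × 1.933 = 194.4.
Resisting moment M_r = W × 1.95 = 510.9 × 1.95 = 996.3.
FS_overturning = M_r/M_o = 996.3/194.4 = 5.125.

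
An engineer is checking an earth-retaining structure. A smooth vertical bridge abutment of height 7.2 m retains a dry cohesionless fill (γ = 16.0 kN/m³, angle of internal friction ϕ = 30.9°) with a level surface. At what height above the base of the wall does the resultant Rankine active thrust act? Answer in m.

K_a = 0.3214.
The pressure distribution is triangular, so the resultant acts at H/3 above the base = 7.2/3 = 2.400 m.

2.40 m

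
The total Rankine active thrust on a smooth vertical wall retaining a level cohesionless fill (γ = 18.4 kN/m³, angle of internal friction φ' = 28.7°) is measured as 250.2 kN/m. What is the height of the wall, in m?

K_a = 0.3511. P_a = ½ K_a γ H² ⇒ H = √(2P_a/(K_a γ)).
H = √(2×250.2/(0.3511×18.4)) = 8.800 m.

8.80 m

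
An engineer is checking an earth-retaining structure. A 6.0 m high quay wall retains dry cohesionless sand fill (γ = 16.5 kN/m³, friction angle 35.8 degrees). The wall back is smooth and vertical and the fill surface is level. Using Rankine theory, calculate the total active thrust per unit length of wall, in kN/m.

K_a = tan²(45° − φ/2) = 0.2619.
P_a = ½ K_a γ H² = 0.5 × 0.2619 × 16.5 × 6.0² = 77.77 kN/m.

77.8 kN/m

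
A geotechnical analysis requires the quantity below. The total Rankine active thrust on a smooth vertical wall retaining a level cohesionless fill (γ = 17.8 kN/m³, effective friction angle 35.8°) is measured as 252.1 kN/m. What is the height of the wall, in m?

10.4 m

K_a = 0.2619. P_a = ½ K_a γ H² ⇒ H = √(2P_a/(K_a γ)).
H = √(2×252.1/(0.2619×17.8)) = 10.40 m.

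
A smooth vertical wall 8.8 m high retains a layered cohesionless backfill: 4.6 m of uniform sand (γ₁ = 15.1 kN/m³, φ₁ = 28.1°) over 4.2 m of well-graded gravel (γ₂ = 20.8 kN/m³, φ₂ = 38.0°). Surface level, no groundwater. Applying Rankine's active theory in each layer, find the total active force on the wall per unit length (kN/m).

K_a1 = tan²(45°−28.1°/2) = 0.3596; K_a2 = tan²(45°−38.0°/2) = 0.2379.
Layer 1: σ at base = K_a1 γ₁ h₁ = 24.98 kPa; P₁ = ½×24.98×4.6 = 57.45.
Layer 2: σ_v at top = γ₁h₁ = 69.46; σ_h top = K_a2×69.46 = 16.52; σ_h base = K_a2×(69.46+20.8×4.2) = 37.30.
P₂ = ½(16.52+37.30)×4.2 = 113.0. Total P_a = 57.45+113.0 = 170.5 kN/m.

170 kN/m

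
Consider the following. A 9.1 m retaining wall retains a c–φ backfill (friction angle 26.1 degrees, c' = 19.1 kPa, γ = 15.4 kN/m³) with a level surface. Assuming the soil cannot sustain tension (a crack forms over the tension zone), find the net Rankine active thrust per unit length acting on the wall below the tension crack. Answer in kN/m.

78.6 kN/m

K_a = 0.3889; √K_a = 0.6237.
Tension-crack depth z_c = 2c/(γ√K_a) = 2×19.1/(15.4×0.6237) = 3.977 m.
σ_a at base = K_a γ H − 2c√K_a = 0.3889×15.4×9.1 − 2×19.1×0.6237 = 30.68 kPa.
P_a = ½ × 30.68 × (H − z_c) = 0.5×30.68×5.123 = 78.59 kN/m.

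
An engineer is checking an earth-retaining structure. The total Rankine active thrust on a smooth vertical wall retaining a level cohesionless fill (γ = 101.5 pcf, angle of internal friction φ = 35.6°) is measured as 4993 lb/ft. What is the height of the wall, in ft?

K_a = 0.2641. P_a = ½ K_a γ H² ⇒ H = √(2P_a/(K_a γ)).
H = √(2×4993/(0.2641×101.5)) = 19.30 ft.

19.3 ft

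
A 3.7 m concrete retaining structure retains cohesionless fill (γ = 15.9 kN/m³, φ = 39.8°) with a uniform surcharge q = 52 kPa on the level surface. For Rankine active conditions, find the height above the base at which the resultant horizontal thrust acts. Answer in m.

K_a = 0.2194.
Triangular part P₁ = ½K_aγH² = 23.88 at H/3 = 1.233 m; rectangular part P₂ = K_a q H = 42.22 at H/2 = 1.850 m.
ȳ = (P₁·1.233 + P₂·1.850)/(P₁+P₂) = 1.627 m.

1.63 m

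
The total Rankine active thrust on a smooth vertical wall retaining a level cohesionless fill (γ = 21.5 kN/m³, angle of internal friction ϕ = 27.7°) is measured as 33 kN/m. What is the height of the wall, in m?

K_a = 0.3653. P_a = ½ K_a γ H² ⇒ H = √(2P_a/(K_a γ)).
H = √(2×33/(0.3653×21.5)) = 2.899 m.

2.90 m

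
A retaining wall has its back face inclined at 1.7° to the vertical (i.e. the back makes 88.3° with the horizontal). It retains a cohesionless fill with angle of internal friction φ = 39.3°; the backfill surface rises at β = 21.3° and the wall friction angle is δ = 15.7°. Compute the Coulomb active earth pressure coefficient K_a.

K_a = sin²(α+φ) / [sin²α · sin(α−δ) · (1 + √{sin(φ+δ)sin(φ−β) / (sin(α−δ)sin(α+β))})²].
With α = 88.3°, φ = 39.3°, δ = 15.7°, β = 21.3°: K_a = 0.2810.

0.281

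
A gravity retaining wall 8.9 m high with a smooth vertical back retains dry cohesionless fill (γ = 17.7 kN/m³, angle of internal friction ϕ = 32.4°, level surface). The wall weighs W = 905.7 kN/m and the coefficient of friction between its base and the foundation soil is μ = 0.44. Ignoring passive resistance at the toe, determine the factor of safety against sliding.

K_a = tan²(45° − 32.4°/2) = 0.3022.
P_a = ½K_aγH² = 0.5×0.3022×17.7×8.9² = 211.9 kN/m, acting at H/3 = 2.967 m above the base.
FS_sliding = μW / P_a = 0.44×905.7 / 211.9 = 1.881.

1.88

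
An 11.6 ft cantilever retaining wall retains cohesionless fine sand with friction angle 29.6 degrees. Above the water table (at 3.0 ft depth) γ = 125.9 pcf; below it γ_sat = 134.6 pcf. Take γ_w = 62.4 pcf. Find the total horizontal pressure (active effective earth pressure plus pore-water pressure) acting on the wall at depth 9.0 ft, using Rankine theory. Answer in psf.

649 psf

K_a = (1 − sin φ)/(1 + sin φ) = 0.3387.
γ' = 134.6 − 62.4 = 72.20 pcf.
Effective vertical stress at 9.0 ft: σ'_v = 125.9×3.0 + 72.20×6.00 = 810.9 psf.
σ'_h = K_a σ'_v = 0.3387 × 810.9 = 274.7 psf; u = γ_w × 6.00 = 374.4 psf.
Total σ_h = 274.7 + 374.4 = 649.1 psf.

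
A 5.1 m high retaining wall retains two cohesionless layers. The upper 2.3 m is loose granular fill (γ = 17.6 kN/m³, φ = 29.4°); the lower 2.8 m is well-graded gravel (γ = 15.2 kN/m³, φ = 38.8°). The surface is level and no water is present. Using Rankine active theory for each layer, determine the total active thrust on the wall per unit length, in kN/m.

K_a1 = tan²(45°−29.4°/2) = 0.3415; K_a2 = tan²(45°−38.8°/2) = 0.2296.
Layer 1: σ at base = K_a1 γ₁ h₁ = 13.82 kPa; P₁ = ½×13.82×2.3 = 15.90.
Layer 2: σ_v at top = γ₁h₁ = 40.48; σ_h top = K_a2×40.48 = 9.292; σ_h base = K_a2×(40.48+15.2×2.8) = 19.06.
P₂ = ½(9.292+19.06)×2.8 = 39.70. Total P_a = 15.90+39.70 = 55.59 kN/m.

55.6 kN/m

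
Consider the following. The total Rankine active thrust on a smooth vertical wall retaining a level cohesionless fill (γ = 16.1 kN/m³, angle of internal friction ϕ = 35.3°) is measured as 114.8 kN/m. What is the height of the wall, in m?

7.30 m

K_a = 0.2675. P_a = ½ K_a γ H² ⇒ H = √(2P_a/(K_a γ)).
H = √(2×114.8/(0.2675×16.1)) = 7.301 m.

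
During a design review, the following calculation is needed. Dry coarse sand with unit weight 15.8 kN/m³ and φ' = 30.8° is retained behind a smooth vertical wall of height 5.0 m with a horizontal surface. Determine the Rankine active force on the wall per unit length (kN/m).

63.7 kN/m

K_a = tan²(45° − φ/2) = 0.3227.
P_a = ½ K_a γ H² = 0.5 × 0.3227 × 15.8 × 5.0² = 63.74 kN/m.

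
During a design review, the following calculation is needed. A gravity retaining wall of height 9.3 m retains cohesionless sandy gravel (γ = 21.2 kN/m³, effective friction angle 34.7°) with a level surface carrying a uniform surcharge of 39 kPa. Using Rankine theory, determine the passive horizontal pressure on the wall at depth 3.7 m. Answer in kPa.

K_p = (1 + sin φ)/(1 − sin φ) = 3.643.
σ_v = γz + q = 21.2 × 3.7 + 39 = 117.4 kPa.
σ_h = K_p σ_v = 3.643 × 117.4 = 427.9 kPa.

428 kPa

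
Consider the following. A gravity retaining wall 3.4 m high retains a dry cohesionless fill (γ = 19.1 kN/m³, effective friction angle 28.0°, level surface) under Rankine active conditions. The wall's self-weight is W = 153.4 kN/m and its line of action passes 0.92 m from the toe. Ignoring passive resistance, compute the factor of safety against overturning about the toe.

K_a = tan²(45° − 28.0°/2) = 0.3610.
P_a = ½K_aγH² = 0.5×0.3610×19.1×3.4² = 39.86 kN/m, acting at H/3 = 1.133 m above the base.
Overturning moment M_o = P_a × H/3 = 39.86 × 1.133 = 45.17.
Resisting moment M_r = W × 0.92 = 153.4 × 0.92 = 141.1.
FS_overturning = M_r/M_o = 141.1/45.17 = 3.124.

3.12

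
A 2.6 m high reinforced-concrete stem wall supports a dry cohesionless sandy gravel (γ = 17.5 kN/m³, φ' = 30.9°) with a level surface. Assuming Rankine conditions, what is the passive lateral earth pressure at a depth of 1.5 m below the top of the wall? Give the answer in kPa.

81.7 kPa

K_p = (1 + sin φ)/(1 − sin φ) = 3.111.
σ_h = K_p γ z = 3.111 × 17.5 × 1.5 = 81.67 kPa.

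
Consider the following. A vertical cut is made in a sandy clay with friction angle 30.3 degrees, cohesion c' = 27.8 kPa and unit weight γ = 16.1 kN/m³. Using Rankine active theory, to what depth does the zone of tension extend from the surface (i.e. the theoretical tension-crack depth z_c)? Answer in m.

6.02 m

K_a = tan²(45° − 30.3°/2) = 0.3293; √K_a = 0.5739.
The active pressure is zero where K_a γ z = 2c√K_a, so z_c = 2c/(γ√K_a) = 2×27.8/(16.1×0.5739) = 6.018 m.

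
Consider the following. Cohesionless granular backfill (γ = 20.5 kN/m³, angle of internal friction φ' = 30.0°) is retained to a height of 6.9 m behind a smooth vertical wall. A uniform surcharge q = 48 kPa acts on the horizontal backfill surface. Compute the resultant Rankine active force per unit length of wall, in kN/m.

273 kN/m

K_a = tan²(45° − φ/2) = 0.3333.
Soil triangle: ½ K_a γ H² = 0.5×0.3333×20.5×6.9² = 162.7 kN/m.
Surcharge rectangle: K_a q H = 0.3333×48×6.9 = 110.4 kN/m.
Total = 162.7 + 110.4 = 273.1 kN/m.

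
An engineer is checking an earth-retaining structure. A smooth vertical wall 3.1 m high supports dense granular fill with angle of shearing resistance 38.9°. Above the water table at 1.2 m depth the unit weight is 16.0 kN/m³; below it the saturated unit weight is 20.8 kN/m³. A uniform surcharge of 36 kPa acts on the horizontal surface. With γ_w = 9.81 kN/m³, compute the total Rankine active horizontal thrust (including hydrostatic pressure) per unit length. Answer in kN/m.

K_a = tan²(45° − φ/2) = 0.2285.
γ' = 20.8 − 9.81 = 10.99 kN/m³. h₂ = H − d_w = 1.9 m.
σ'_h: at surface K_a·q = 8.227; at WT K_a(q+γd_w) = 12.61; at base K_a(q+γd_w+γ'h₂) = 17.39 kPa.
P₁ = ½(8.227+12.61)×1.2 = 12.51; P₂ = ½(12.61+17.39)×1.9 = 28.50; P_w = ½γ_w h₂² = 17.71.
Total = 12.51+28.50+17.71 = 58.71 kN/m.

58.7 kN/m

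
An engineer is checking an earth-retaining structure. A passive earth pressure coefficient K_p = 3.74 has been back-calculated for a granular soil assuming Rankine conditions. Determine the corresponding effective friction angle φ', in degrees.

35.3°

K_p = (1+sin φ)/(1−sin φ) ⇒ sin φ = (K_p − 1)/(K_p + 1) = 0.5781.
φ = arcsin(0.5781) = 35.31°.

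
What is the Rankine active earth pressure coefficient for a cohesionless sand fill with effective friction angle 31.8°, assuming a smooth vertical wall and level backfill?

0.310

K_a = tan²(45° − φ/2) = tan²(29.10°) = 0.3098.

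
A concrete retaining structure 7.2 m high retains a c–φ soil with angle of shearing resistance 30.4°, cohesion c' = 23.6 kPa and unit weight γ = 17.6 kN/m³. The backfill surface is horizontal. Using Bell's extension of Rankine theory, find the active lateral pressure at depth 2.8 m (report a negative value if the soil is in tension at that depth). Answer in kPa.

-10.9 kPa

K_a = (1 − sin φ)/(1 + sin φ) = 0.3280.
σ_a = K_a γ z − 2c√K_a = 0.3280×17.6×2.8 − 2×23.6×0.5727 = -10.87 kPa.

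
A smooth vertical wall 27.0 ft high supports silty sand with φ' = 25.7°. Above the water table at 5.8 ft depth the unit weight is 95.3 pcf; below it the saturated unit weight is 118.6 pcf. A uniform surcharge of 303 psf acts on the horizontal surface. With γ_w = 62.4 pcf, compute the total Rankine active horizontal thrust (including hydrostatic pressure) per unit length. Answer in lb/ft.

K_a = tan²(45° − φ/2) = 0.3950.
γ' = 118.6 − 62.4 = 56.20 pcf. h₂ = H − d_w = 21.2 ft.
σ'_h: at surface K_a·q = 119.7; at WT K_a(q+γd_w) = 338.0; at base K_a(q+γd_w+γ'h₂) = 808.7 psf.
P₁ = ½(119.7+338.0)×5.8 = 1327; P₂ = ½(338.0+808.7)×21.2 = 12160; P_w = ½γ_w h₂² = 14020.
Total = 1327+12160+14020 = 27510 lb/ft.

27500 lb/ft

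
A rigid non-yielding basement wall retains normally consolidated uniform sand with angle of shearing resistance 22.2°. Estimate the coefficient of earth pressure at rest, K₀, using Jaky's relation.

K₀ = 1 − sin φ' = 1 − sin 22.2° = 0.6222.

0.622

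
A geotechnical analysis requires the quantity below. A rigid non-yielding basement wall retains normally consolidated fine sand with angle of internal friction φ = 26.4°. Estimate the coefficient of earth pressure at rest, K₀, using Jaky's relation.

0.555

K₀ = 1 − sin φ' = 1 − sin 26.4° = 0.5554.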